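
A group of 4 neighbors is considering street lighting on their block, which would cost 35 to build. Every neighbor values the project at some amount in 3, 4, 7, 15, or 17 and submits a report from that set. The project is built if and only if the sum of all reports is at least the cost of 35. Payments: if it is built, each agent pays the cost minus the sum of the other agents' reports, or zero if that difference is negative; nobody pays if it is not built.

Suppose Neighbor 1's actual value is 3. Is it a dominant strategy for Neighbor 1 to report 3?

Yes

Check each profile of the others' reports and compare truth against every alternative report.
Others report (7, 7, 17): truth gives 0, best alternative gives -1.
Others report (7, 17, 7): truth gives 0, best alternative gives -1.
Others report (17, 7, 7): truth gives 0, best alternative gives -1.
Others report (3, 15, 17): truth gives 3, best alternative gives 3.
Others report (3, 17, 15): truth gives 3, best alternative gives 3.
Others report (3, 17, 17): truth gives 3, best alternative gives 3.
(Remaining 119 profiles checked similarly; truth is weakly best in each.)
In every case the truthful report is at least as good as any alternative, so it is a dominant strategy.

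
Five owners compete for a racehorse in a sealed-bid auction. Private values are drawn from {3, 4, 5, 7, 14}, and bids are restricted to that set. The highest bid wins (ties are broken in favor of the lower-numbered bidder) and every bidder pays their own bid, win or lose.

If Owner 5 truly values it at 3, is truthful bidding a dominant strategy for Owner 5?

No

Consider the case where Owner 1 bids 3, Owner 2 bids 3, Owner 3 bids 3 and Owner 4 bids 3.
Truthful bid 3: loses but pays 3, utility -3.
Bid 4 instead: wins, pays 4, utility 3 - 4 = -1.
Since -1 > -3, bidding 4 is strictly better here, so truthful bidding is not dominant.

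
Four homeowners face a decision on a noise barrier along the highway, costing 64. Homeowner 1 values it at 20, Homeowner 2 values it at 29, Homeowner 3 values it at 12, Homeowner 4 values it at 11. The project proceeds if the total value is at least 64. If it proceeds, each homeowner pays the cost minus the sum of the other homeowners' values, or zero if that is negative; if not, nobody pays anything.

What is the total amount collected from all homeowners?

Total value 72 ≥ cost 64, so it is built.
Homeowner 1: others sum to 52; max(0, 64 - 52) = 12.
Homeowner 2: others sum to 43; max(0, 64 - 43) = 21.
Homeowner 3: others sum to 60; max(0, 64 - 60) = 4.
Homeowner 4: others sum to 61; max(0, 64 - 61) = 3.
Total collected = 12 + 21 + 4 + 3 = 40.

40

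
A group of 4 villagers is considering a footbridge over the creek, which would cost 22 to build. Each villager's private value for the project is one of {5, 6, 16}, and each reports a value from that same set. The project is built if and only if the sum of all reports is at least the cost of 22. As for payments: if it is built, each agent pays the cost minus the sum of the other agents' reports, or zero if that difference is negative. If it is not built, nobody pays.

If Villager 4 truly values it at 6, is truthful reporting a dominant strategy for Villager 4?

Yes

Check each profile of the others' reports and compare truth against every alternative report.
Others report (5, 5, 16): truth gives 6, best alternative gives 6.
Others report (5, 6, 16): truth gives 6, best alternative gives 6.
Others report (5, 16, 5): truth gives 6, best alternative gives 6.
Others report (5, 16, 6): truth gives 6, best alternative gives 6.
Others report (5, 16, 16): truth gives 6, best alternative gives 6.
Others report (6, 5, 16): truth gives 6, best alternative gives 6.
(Remaining 21 profiles checked similarly; truth is weakly best in each.)
In every case the truthful report is at least as good as any alternative, so it is a dominant strategy.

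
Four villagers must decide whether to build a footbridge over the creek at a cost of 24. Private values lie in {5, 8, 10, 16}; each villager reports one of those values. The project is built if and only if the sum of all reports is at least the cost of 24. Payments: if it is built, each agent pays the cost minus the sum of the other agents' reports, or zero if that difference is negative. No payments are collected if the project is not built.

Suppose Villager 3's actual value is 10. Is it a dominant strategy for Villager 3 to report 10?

Yes

Check each profile of the others' reports and compare truth against every alternative report.
Others report (5, 5, 16): truth gives 10, best alternative gives 10.
Others report (5, 8, 16): truth gives 10, best alternative gives 10.
Others report (5, 10, 10): truth gives 10, best alternative gives 10.
Others report (5, 10, 16): truth gives 10, best alternative gives 10.
Others report (5, 16, 5): truth gives 10, best alternative gives 10.
Others report (5, 16, 8): truth gives 10, best alternative gives 10.
(Remaining 58 profiles checked similarly; truth is weakly best in each.)
In every case the truthful report is at least as good as any alternative, so it is a dominant strategy.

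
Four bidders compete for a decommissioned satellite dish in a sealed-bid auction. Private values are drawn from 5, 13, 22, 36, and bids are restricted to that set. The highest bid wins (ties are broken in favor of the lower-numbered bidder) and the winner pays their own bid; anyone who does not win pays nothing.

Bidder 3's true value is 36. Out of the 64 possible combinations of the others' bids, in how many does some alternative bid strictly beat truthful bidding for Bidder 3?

12

Others bid (5, 5, 5): truth gives 0; bid 13 gives 23 > 0. Violating.
Others bid (5, 5, 13): truth gives 0; bid 13 gives 23 > 0. Violating.
Others bid (5, 5, 22): truth gives 0; bid 22 gives 14 > 0. Violating.
Others bid (5, 13, 5): truth gives 0; bid 22 gives 14 > 0. Violating.
Others bid (5, 5, 36): truth gives 0; no alternative beats it.
Others bid (5, 13, 36): truth gives 0; no alternative beats it.
(Checking all 64 profiles: 12 have a profitable deviation, 52 do not.)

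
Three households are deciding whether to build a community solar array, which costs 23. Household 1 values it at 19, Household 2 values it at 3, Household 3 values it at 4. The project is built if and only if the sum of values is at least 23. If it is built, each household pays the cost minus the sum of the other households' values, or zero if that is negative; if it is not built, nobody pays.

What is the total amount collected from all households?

Total value 26 ≥ cost 23, so it is built.
Household 1: others sum to 7; max(0, 23 - 7) = 16.
Household 2: others sum to 23; max(0, 23 - 23) = 0.
Household 3: others sum to 22; max(0, 23 - 22) = 1.
Total collected = 16 + 0 + 1 = 17.

17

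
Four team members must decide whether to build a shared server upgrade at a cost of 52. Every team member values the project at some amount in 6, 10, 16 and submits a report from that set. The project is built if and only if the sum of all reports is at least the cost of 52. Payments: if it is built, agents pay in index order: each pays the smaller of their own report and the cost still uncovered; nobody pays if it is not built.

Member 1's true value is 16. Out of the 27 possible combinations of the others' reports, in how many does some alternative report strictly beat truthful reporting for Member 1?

4

Others report (10, 16, 16): truth gives 0; report 10 gives 6 > 0. Violating.
Others report (16, 10, 16): truth gives 0; report 10 gives 6 > 0. Violating.
Others report (16, 16, 10): truth gives 0; report 10 gives 6 > 0. Violating.
Others report (16, 16, 16): truth gives 0; report 6 gives 10 > 0. Violating.
Others report (6, 6, 6): truth gives 0; no alternative beats it.
Others report (6, 6, 10): truth gives 0; no alternative beats it.
(Checking all 27 profiles: 4 have a profitable deviation, 23 do not.)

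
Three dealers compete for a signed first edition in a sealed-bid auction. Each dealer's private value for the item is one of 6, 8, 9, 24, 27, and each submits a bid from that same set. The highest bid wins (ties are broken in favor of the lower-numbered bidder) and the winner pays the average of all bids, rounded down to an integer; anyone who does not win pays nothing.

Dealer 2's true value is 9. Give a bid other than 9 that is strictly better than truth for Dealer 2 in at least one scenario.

8

Suppose Dealer 1 bids 6 and Dealer 3 bids 6.
Bid 9: wins, pays 7, utility 9 - 7 = 2.
Bid 8: wins, pays 6, utility 9 - 6 = 3.
So bidding 8 beats truth here (3 > 2).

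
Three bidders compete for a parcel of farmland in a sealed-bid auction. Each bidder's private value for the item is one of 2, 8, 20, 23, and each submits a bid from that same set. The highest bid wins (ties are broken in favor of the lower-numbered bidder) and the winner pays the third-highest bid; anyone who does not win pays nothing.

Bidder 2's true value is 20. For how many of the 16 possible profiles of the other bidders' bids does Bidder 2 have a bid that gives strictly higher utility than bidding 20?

Others bid (2, 23): truth gives 0; bid 23 gives 18 > 0. Violating.
Others bid (8, 23): truth gives 0; bid 23 gives 12 > 0. Violating.
Others bid (20, 2): truth gives 0; bid 23 gives 18 > 0. Violating.
Others bid (20, 8): truth gives 0; bid 23 gives 12 > 0. Violating.
Others bid (2, 2): truth gives 18; no alternative beats it.
Others bid (2, 8): truth gives 18; no alternative beats it.
(Checking all 16 profiles: 4 have a profitable deviation, 12 do not.)

4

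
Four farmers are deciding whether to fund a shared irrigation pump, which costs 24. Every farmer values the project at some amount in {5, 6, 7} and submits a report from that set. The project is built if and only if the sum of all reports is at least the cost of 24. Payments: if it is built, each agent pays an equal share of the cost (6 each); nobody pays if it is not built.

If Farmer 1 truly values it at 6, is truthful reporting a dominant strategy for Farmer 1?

Yes

Check each profile of the others' reports and compare truth against every alternative report.
Others report (5, 5, 5): truth gives 0, best alternative gives 0.
Others report (5, 5, 6): truth gives 0, best alternative gives 0.
Others report (5, 5, 7): truth gives 0, best alternative gives 0.
Others report (5, 6, 5): truth gives 0, best alternative gives 0.
Others report (5, 6, 6): truth gives 0, best alternative gives 0.
Others report (5, 6, 7): truth gives 0, best alternative gives 0.
(Remaining 21 profiles checked similarly; truth is weakly best in each.)
In every case the truthful report is at least as good as any alternative, so it is a dominant strategy.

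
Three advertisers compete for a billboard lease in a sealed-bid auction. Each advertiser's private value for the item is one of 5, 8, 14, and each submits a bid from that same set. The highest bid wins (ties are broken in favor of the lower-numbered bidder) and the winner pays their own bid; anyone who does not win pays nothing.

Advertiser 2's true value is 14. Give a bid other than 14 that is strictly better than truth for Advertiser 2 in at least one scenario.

Suppose Advertiser 1 bids 5 and Advertiser 3 bids 5.
Bid 14: wins, pays 14, utility 14 - 14 = 0.
Bid 8: wins, pays 8, utility 14 - 8 = 6.
So bidding 8 beats truth here (6 > 0).

8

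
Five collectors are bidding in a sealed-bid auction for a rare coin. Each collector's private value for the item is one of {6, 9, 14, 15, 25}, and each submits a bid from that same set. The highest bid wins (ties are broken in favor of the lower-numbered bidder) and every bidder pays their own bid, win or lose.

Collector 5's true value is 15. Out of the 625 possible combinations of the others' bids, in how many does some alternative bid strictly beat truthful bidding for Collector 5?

560

Others bid (6, 6, 6, 6): truth gives 0; bid 9 gives 6 > 0. Violating.
Others bid (6, 6, 6, 9): truth gives 0; bid 14 gives 1 > 0. Violating.
Others bid (6, 6, 6, 15): truth gives -15; bid 6 gives -6 > -15. Violating.
Others bid (6, 6, 6, 25): truth gives -15; bid 6 gives -6 > -15. Violating.
Others bid (6, 6, 6, 14): truth gives 0; no alternative beats it.
Others bid (6, 6, 9, 14): truth gives 0; no alternative beats it.
(Checking all 625 profiles: 560 have a profitable deviation, 65 do not.)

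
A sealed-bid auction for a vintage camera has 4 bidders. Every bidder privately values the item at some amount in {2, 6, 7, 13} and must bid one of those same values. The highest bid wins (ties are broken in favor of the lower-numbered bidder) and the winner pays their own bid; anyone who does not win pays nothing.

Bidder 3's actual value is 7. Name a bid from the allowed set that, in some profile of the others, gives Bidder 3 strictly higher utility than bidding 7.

Suppose Bidder 1 bids 2, Bidder 2 bids 2 and Bidder 4 bids 2.
Bid 7: wins, pays 7, utility 7 - 7 = 0.
Bid 6: wins, pays 6, utility 7 - 6 = 1.
So bidding 6 beats truth here (1 > 0).

6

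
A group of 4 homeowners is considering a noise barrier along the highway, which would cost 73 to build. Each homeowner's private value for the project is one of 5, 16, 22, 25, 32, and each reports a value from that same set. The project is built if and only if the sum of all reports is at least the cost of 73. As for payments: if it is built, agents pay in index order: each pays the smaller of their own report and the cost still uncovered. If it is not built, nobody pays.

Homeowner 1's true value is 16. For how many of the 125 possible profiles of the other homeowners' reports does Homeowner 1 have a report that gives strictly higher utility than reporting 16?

Others report (5, 32, 32): truth gives 0; report 5 gives 11 > 0. Violating.
Others report (16, 22, 32): truth gives 0; report 5 gives 11 > 0. Violating.
Others report (16, 25, 32): truth gives 0; report 5 gives 11 > 0. Violating.
Others report (16, 32, 22): truth gives 0; report 5 gives 11 > 0. Violating.
Others report (5, 5, 5): truth gives 0; no alternative beats it.
Others report (5, 5, 16): truth gives 0; no alternative beats it.
(Checking all 125 profiles: 44 have a profitable deviation, 81 do not.)

44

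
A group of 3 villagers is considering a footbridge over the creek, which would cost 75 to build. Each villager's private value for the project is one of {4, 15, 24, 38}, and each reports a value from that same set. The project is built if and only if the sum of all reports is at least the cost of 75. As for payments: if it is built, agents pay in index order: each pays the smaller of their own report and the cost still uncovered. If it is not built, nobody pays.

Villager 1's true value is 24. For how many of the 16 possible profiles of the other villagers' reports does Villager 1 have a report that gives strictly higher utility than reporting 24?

3

Others report (24, 38): truth gives 0; report 15 gives 9 > 0. Violating.
Others report (38, 24): truth gives 0; report 15 gives 9 > 0. Violating.
Others report (38, 38): truth gives 0; report 4 gives 20 > 0. Violating.
Others report (4, 4): truth gives 0; no alternative beats it.
Others report (4, 15): truth gives 0; no alternative beats it.
(Checking all 16 profiles: 3 have a profitable deviation, 13 do not.)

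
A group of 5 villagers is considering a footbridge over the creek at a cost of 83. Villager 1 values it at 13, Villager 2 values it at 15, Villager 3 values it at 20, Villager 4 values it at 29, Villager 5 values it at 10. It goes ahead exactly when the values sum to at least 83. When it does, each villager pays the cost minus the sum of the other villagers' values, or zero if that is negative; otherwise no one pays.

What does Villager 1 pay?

9

Total value 87 ≥ cost 83, so the project is built.
The other villagers' values sum to 74.
Cost minus that sum is 83 - 74 = 9.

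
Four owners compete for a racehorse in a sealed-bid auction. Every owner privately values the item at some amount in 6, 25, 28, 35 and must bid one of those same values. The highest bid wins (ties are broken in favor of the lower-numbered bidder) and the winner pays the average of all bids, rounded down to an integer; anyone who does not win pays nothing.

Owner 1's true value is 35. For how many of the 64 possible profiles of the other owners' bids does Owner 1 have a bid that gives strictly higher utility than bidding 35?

Others bid (6, 6, 6): truth gives 22; bid 6 gives 29 > 22. Violating.
Others bid (6, 6, 25): truth gives 17; bid 25 gives 20 > 17. Violating.
Others bid (6, 6, 28): truth gives 17; bid 28 gives 18 > 17. Violating.
Others bid (6, 25, 6): truth gives 17; bid 25 gives 20 > 17. Violating.
Others bid (6, 6, 35): truth gives 15; no alternative beats it.
Others bid (6, 25, 35): truth gives 10; no alternative beats it.
(Checking all 64 profiles: 27 have a profitable deviation, 37 do not.)

27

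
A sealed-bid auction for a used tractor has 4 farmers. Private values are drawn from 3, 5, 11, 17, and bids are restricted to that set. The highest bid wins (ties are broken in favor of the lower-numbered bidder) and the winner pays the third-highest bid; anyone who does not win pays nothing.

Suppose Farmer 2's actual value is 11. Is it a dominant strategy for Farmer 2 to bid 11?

Consider the case where Farmer 1 bids 3, Farmer 3 bids 3 and Farmer 4 bids 17.
Truthful bid 11: loses, pays 0, utility 0.
Bid 17 instead: wins, pays 3, utility 11 - 3 = 8.
Since 8 > 0, bidding 17 is strictly better here, so truthful bidding is not dominant.

No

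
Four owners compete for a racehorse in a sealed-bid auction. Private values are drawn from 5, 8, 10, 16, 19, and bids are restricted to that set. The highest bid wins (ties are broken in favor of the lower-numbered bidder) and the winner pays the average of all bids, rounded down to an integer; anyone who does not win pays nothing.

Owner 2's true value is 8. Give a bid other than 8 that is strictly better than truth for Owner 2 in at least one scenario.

10

Suppose Owner 1 bids 5, Owner 3 bids 5 and Owner 4 bids 10.
Bid 8: loses, pays 0, utility 0.
Bid 10: wins, pays 7, utility 8 - 7 = 1.
So bidding 10 beats truth here (1 > 0).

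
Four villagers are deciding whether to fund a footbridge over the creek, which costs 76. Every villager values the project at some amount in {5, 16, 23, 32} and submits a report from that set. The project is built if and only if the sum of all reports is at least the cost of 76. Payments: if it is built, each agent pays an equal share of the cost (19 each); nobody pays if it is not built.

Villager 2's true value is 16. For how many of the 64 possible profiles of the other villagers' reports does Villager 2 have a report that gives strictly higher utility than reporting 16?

Others report (5, 23, 32): truth gives -3; report 5 gives 0 > -3. Violating.
Others report (5, 32, 23): truth gives -3; report 5 gives 0 > -3. Violating.
Others report (5, 32, 32): truth gives -3; report 5 gives 0 > -3. Violating.
Others report (16, 16, 32): truth gives -3; report 5 gives 0 > -3. Violating.
Others report (5, 5, 5): truth gives 0; no alternative beats it.
Others report (5, 5, 16): truth gives 0; no alternative beats it.
(Checking all 64 profiles: 16 have a profitable deviation, 48 do not.)

16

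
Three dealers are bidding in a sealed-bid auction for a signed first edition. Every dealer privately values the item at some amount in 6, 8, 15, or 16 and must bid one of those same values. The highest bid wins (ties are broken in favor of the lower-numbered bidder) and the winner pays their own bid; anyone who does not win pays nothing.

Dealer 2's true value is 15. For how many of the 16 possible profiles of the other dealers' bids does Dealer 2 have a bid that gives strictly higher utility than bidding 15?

Others bid (6, 6): truth gives 0; bid 8 gives 7 > 0. Violating.
Others bid (6, 8): truth gives 0; bid 8 gives 7 > 0. Violating.
Others bid (6, 15): truth gives 0; no alternative beats it.
Others bid (6, 16): truth gives 0; no alternative beats it.
(Checking all 16 profiles: 2 have a profitable deviation, 14 do not.)

2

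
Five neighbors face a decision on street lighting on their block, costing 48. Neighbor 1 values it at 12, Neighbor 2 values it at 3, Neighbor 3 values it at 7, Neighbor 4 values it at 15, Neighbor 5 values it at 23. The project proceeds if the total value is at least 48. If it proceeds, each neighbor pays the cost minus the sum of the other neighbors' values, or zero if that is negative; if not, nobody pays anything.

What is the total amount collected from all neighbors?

14

Total value 60 ≥ cost 48, so it is built.
Neighbor 1: others sum to 48; max(0, 48 - 48) = 0.
Neighbor 2: others sum to 57; max(0, 48 - 57) = 0.
Neighbor 3: others sum to 53; max(0, 48 - 53) = 0.
Neighbor 4: others sum to 45; max(0, 48 - 45) = 3.
Neighbor 5: others sum to 37; max(0, 48 - 37) = 11.
Total collected = 0 + 0 + 0 + 3 + 11 = 14.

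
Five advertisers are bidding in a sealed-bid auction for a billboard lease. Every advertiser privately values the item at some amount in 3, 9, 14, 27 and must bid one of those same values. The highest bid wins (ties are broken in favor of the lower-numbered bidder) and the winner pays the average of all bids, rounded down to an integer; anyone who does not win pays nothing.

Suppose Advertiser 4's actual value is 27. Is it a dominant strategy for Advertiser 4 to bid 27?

Consider the case where Advertiser 1 bids 3, Advertiser 2 bids 3, Advertiser 3 bids 3 and Advertiser 5 bids 3.
Truthful bid 27: wins, pays 7, utility 27 - 7 = 20.
Bid 9 instead: wins, pays 4, utility 27 - 4 = 23.
Since 23 > 20, bidding 9 is strictly better here, so truthful bidding is not dominant.

No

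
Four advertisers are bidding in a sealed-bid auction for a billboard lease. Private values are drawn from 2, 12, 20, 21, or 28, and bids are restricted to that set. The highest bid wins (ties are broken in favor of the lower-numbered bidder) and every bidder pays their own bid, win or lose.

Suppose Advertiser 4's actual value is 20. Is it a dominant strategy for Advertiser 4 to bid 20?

No

Consider the case where Advertiser 1 bids 2, Advertiser 2 bids 2 and Advertiser 3 bids 2.
Truthful bid 20: wins, pays 20, utility 20 - 20 = 0.
Bid 12 instead: wins, pays 12, utility 20 - 12 = 8.
Since 8 > 0, bidding 12 is strictly better here, so truthful bidding is not dominant.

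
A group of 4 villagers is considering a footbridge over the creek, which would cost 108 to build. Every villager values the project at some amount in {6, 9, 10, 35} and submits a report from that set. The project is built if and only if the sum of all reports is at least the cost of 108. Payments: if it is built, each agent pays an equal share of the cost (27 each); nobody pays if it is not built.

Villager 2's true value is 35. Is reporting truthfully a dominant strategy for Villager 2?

Yes

Check each profile of the others' reports and compare truth against every alternative report.
Others report (6, 35, 35): truth gives 8, best alternative gives 0.
Others report (9, 35, 35): truth gives 8, best alternative gives 0.
Others report (10, 35, 35): truth gives 8, best alternative gives 0.
Others report (35, 6, 35): truth gives 8, best alternative gives 0.
Others report (35, 9, 35): truth gives 8, best alternative gives 0.
Others report (35, 10, 35): truth gives 8, best alternative gives 0.
(Remaining 58 profiles checked similarly; truth is weakly best in each.)
In every case the truthful report is at least as good as any alternative, so it is a dominant strategy.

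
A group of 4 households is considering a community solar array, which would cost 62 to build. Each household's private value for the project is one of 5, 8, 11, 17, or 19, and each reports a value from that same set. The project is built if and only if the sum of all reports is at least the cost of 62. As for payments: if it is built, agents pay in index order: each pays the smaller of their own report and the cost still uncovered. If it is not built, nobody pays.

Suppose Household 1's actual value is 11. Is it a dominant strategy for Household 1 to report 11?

No

Consider the case where Household 2 reports 17, Household 3 reports 19 and Household 4 reports 19.
Truthful report 11: project built, pays 11, utility 11 - 11 = 0.
Report 8 instead: project built, pays 8, utility 11 - 8 = 3.
Since 3 > 0, reporting 8 is strictly better here, so truthful reporting is not dominant.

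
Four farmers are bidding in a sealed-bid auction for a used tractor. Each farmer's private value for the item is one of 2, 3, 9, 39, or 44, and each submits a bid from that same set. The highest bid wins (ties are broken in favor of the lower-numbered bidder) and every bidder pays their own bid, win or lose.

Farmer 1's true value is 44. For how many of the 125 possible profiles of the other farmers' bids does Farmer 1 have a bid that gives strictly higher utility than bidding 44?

Others bid (2, 2, 2): truth gives 0; bid 2 gives 42 > 0. Violating.
Others bid (2, 2, 3): truth gives 0; bid 3 gives 41 > 0. Violating.
Others bid (2, 2, 9): truth gives 0; bid 9 gives 35 > 0. Violating.
Others bid (2, 2, 39): truth gives 0; bid 39 gives 5 > 0. Violating.
Others bid (2, 2, 44): truth gives 0; no alternative beats it.
Others bid (2, 3, 44): truth gives 0; no alternative beats it.
(Checking all 125 profiles: 64 have a profitable deviation, 61 do not.)

64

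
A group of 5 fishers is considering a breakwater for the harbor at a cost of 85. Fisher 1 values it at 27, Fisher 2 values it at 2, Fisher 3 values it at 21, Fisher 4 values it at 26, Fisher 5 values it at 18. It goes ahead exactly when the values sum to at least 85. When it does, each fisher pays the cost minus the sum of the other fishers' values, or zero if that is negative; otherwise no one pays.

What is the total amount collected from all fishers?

Total value 94 ≥ cost 85, so it is built.
Fisher 1: others sum to 67; max(0, 85 - 67) = 18.
Fisher 2: others sum to 92; max(0, 85 - 92) = 0.
Fisher 3: others sum to 73; max(0, 85 - 73) = 12.
Fisher 4: others sum to 68; max(0, 85 - 68) = 17.
Fisher 5: others sum to 76; max(0, 85 - 76) = 9.
Total collected = 18 + 0 + 12 + 17 + 9 = 56.

56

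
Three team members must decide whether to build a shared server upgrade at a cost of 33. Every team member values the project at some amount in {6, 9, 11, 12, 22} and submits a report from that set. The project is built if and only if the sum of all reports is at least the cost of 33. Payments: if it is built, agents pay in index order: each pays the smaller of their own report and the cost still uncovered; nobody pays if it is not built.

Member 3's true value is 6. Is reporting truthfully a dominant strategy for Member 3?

Check each profile of the others' reports and compare truth against every alternative report.
Others report (12, 12): truth gives 0, best alternative gives -3.
Others report (11, 22): truth gives 6, best alternative gives 6.
Others report (12, 22): truth gives 6, best alternative gives 6.
Others report (22, 11): truth gives 6, best alternative gives 6.
Others report (22, 12): truth gives 6, best alternative gives 6.
Others report (22, 22): truth gives 6, best alternative gives 6.
(Remaining 19 profiles checked similarly; truth is weakly best in each.)
In every case the truthful report is at least as good as any alternative, so it is a dominant strategy.

Yes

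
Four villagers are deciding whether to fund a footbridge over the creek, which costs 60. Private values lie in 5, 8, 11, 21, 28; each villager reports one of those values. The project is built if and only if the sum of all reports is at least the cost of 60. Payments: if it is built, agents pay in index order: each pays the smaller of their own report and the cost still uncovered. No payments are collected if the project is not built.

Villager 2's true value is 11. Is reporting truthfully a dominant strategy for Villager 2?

Consider the case where Villager 1 reports 5, Villager 3 reports 21 and Villager 4 reports 28.
Truthful report 11: project built, pays 11, utility 11 - 11 = 0.
Report 8 instead: project built, pays 8, utility 11 - 8 = 3.
Since 3 > 0, reporting 8 is strictly better here, so truthful reporting is not dominant.

No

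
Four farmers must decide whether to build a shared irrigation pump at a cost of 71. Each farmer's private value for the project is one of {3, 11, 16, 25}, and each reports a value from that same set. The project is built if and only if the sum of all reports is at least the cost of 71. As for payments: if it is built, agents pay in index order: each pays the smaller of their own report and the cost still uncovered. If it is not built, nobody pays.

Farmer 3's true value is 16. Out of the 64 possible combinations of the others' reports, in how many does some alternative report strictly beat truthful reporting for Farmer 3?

7

Others report (11, 25, 25): truth gives 0; report 11 gives 5 > 0. Violating.
Others report (16, 25, 25): truth gives 0; report 11 gives 5 > 0. Violating.
Others report (25, 11, 25): truth gives 0; report 11 gives 5 > 0. Violating.
Others report (25, 16, 25): truth gives 0; report 11 gives 5 > 0. Violating.
Others report (3, 3, 3): truth gives 0; no alternative beats it.
Others report (3, 3, 11): truth gives 0; no alternative beats it.
(Checking all 64 profiles: 7 have a profitable deviation, 57 do not.)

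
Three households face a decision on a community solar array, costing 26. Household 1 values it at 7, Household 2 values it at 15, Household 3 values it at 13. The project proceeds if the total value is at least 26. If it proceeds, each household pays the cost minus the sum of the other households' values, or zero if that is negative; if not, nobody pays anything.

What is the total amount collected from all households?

Total value 35 ≥ cost 26, so it is built.
Household 1: others sum to 28; max(0, 26 - 28) = 0.
Household 2: others sum to 20; max(0, 26 - 20) = 6.
Household 3: others sum to 22; max(0, 26 - 22) = 4.
Total collected = 0 + 6 + 4 = 10.

10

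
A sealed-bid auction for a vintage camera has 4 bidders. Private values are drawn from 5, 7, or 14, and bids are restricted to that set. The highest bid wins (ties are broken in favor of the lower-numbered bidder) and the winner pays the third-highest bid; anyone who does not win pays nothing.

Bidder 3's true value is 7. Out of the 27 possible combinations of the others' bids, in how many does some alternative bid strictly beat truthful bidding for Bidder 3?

3

Others bid (5, 5, 14): truth gives 0; bid 14 gives 2 > 0. Violating.
Others bid (5, 7, 5): truth gives 0; bid 14 gives 2 > 0. Violating.
Others bid (7, 5, 5): truth gives 0; bid 14 gives 2 > 0. Violating.
Others bid (5, 5, 5): truth gives 2; no alternative beats it.
Others bid (5, 5, 7): truth gives 2; no alternative beats it.
(Checking all 27 profiles: 3 have a profitable deviation, 24 do not.)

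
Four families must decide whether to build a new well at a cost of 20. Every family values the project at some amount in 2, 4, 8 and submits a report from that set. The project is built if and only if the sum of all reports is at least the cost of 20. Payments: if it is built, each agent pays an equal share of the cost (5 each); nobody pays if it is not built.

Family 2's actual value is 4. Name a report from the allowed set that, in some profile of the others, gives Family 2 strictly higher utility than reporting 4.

2

Suppose Family 1 reports 4, Family 3 reports 4 and Family 4 reports 8.
Report 4: project built, pays 5, utility 4 - 5 = -1.
Report 2: project not built, utility 0.
So reporting 2 beats truth here (0 > -1).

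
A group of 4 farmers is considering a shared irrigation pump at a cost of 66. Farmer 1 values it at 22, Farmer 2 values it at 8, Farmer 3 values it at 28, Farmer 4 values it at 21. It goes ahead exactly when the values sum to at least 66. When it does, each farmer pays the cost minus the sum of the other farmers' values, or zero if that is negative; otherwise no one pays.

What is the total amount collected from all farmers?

Total value 79 ≥ cost 66, so it is built.
Farmer 1: others sum to 57; max(0, 66 - 57) = 9.
Farmer 2: others sum to 71; max(0, 66 - 71) = 0.
Farmer 3: others sum to 51; max(0, 66 - 51) = 15.
Farmer 4: others sum to 58; max(0, 66 - 58) = 8.
Total collected = 9 + 0 + 15 + 8 = 32.

32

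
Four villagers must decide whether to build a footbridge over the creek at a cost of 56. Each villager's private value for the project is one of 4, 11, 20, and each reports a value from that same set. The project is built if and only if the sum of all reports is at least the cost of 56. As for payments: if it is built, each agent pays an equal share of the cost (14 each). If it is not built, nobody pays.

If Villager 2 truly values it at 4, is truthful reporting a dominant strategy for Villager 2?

Check each profile of the others' reports and compare truth against every alternative report.
Others report (11, 20, 20): truth gives 0, best alternative gives -10.
Others report (20, 11, 20): truth gives 0, best alternative gives -10.
Others report (20, 20, 11): truth gives 0, best alternative gives -10.
Others report (20, 20, 20): truth gives -10, best alternative gives -10.
Others report (4, 4, 4): truth gives 0, best alternative gives 0.
Others report (4, 4, 11): truth gives 0, best alternative gives 0.
(Remaining 21 profiles checked similarly; truth is weakly best in each.)
In every case the truthful report is at least as good as any alternative, so it is a dominant strategy.

Yes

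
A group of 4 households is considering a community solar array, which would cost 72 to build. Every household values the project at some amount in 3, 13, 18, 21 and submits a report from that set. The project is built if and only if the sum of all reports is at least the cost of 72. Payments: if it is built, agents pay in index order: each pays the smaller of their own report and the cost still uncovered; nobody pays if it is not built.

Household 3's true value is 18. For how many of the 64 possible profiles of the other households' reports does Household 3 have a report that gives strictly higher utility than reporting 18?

Others report (18, 21, 21): truth gives 0; report 13 gives 5 > 0. Violating.
Others report (21, 18, 21): truth gives 0; report 13 gives 5 > 0. Violating.
Others report (21, 21, 18): truth gives 0; report 13 gives 5 > 0. Violating.
Others report (21, 21, 21): truth gives 0; report 13 gives 5 > 0. Violating.
Others report (3, 3, 3): truth gives 0; no alternative beats it.
Others report (3, 3, 13): truth gives 0; no alternative beats it.
(Checking all 64 profiles: 4 have a profitable deviation, 60 do not.)

4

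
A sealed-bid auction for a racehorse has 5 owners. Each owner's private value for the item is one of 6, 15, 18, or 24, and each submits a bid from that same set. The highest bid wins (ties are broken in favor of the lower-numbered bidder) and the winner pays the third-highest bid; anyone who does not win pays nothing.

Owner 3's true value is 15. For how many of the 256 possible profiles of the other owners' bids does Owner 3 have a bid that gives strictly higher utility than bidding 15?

8

Others bid (6, 6, 6, 18): truth gives 0; bid 18 gives 9 > 0. Violating.
Others bid (6, 6, 6, 24): truth gives 0; bid 24 gives 9 > 0. Violating.
Others bid (6, 6, 18, 6): truth gives 0; bid 18 gives 9 > 0. Violating.
Others bid (6, 6, 24, 6): truth gives 0; bid 24 gives 9 > 0. Violating.
Others bid (6, 6, 6, 6): truth gives 9; no alternative beats it.
Others bid (6, 6, 6, 15): truth gives 9; no alternative beats it.
(Checking all 256 profiles: 8 have a profitable deviation, 248 do not.)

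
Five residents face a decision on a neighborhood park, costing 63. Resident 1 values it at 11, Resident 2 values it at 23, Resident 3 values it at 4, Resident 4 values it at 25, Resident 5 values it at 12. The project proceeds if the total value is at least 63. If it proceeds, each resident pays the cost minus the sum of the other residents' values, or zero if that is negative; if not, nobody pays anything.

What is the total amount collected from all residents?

Total value 75 ≥ cost 63, so it is built.
Resident 1: others sum to 64; max(0, 63 - 64) = 0.
Resident 2: others sum to 52; max(0, 63 - 52) = 11.
Resident 3: others sum to 71; max(0, 63 - 71) = 0.
Resident 4: others sum to 50; max(0, 63 - 50) = 13.
Resident 5: others sum to 63; max(0, 63 - 63) = 0.
Total collected = 0 + 11 + 0 + 13 + 0 = 24.

24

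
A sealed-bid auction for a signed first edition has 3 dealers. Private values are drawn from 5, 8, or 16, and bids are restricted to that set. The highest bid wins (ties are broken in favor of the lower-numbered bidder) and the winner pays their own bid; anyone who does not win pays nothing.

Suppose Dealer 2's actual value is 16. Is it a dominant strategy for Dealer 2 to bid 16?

No

Consider the case where Dealer 1 bids 5 and Dealer 3 bids 5.
Truthful bid 16: wins, pays 16, utility 16 - 16 = 0.
Bid 8 instead: wins, pays 8, utility 16 - 8 = 8.
Since 8 > 0, bidding 8 is strictly better here, so truthful bidding is not dominant.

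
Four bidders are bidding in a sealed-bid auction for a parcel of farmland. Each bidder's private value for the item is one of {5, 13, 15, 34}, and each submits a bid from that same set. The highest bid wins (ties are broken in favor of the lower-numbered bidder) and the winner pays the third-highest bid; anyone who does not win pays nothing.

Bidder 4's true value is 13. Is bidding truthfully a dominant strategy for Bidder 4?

Consider the case where Bidder 1 bids 5, Bidder 2 bids 5 and Bidder 3 bids 13.
Truthful bid 13: loses, pays 0, utility 0.
Bid 15 instead: wins, pays 5, utility 13 - 5 = 8.
Since 8 > 0, bidding 15 is strictly better here, so truthful bidding is not dominant.

No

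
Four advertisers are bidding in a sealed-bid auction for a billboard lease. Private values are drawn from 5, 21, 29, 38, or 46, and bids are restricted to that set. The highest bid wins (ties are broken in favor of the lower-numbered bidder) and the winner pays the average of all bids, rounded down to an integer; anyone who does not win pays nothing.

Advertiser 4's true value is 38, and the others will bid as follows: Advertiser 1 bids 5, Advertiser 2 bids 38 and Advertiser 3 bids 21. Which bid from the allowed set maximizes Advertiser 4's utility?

46

Bid 5: loses, pays 0, utility 0.
Bid 21: loses, pays 0, utility 0.
Bid 29: loses, pays 0, utility 0.
Bid 38: loses, pays 0, utility 0.
Bid 46: wins, pays 27, utility 38 - 27 = 11.
The best choice is 46 with utility 11.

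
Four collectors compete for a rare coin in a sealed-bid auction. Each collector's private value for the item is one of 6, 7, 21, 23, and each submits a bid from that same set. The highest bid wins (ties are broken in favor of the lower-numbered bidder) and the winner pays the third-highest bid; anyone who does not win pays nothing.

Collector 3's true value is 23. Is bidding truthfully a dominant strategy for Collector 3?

Yes

Check each profile of the others' bids and compare truth against every alternative bid.
Others bid (6, 6, 23): truth gives 17, best alternative gives 0.
Others bid (6, 21, 6): truth gives 17, best alternative gives 0.
Others bid (21, 6, 6): truth gives 17, best alternative gives 0.
Others bid (6, 7, 23): truth gives 16, best alternative gives 0.
Others bid (6, 21, 7): truth gives 16, best alternative gives 0.
Others bid (7, 6, 23): truth gives 16, best alternative gives 0.
(Remaining 58 profiles checked similarly; truth is weakly best in each.)
In every case the truthful bid is at least as good as any alternative, so it is a dominant strategy.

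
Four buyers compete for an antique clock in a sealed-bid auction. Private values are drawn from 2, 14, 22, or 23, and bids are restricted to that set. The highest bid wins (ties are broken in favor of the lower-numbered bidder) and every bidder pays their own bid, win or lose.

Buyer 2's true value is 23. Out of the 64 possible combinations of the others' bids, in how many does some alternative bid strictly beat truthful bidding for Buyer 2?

34

Others bid (2, 2, 2): truth gives 0; bid 14 gives 9 > 0. Violating.
Others bid (2, 2, 14): truth gives 0; bid 14 gives 9 > 0. Violating.
Others bid (2, 2, 22): truth gives 0; bid 22 gives 1 > 0. Violating.
Others bid (2, 14, 2): truth gives 0; bid 14 gives 9 > 0. Violating.
Others bid (2, 2, 23): truth gives 0; no alternative beats it.
Others bid (2, 14, 23): truth gives 0; no alternative beats it.
(Checking all 64 profiles: 34 have a profitable deviation, 30 do not.)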